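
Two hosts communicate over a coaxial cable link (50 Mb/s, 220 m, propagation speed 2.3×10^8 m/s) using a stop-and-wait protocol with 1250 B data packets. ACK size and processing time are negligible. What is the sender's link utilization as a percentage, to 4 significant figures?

99.05 %

t_tx = L/R = 10000/50000000 = 0.0002 s.
t_prop = 220/2.3e+08 = 9.56522e-07 s; RTT = 1.91304e-06 s.
Cycle = t_tx + RTT = 0.000201913 s.
Utilization = t_tx / cycle = 0.0002/0.000201913 = 99.05 %.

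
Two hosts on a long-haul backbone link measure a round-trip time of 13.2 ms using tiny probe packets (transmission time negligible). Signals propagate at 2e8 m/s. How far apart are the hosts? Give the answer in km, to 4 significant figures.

One-way propagation = RTT/2 = 6.6 ms.
d = s × t = 200000000 × 0.0066 = 1320 km.

1320 km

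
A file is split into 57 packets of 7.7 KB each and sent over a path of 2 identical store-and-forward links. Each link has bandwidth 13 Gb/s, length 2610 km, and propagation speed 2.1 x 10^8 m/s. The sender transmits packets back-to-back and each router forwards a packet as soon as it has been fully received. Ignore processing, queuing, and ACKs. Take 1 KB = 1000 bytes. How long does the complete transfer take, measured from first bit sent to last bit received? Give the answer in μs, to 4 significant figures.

Per-hop transmission t_tx = L/R = 61600/13000000000 = 4.73846 μs.
Per-hop propagation t_prop = 2610000/210000000 = 12428.6 μs.
Pipeline fill: first packet needs 2·t_tx to clear all hops; remaining 56 packets each add one t_tx.
Total = (2+57-1)·t_tx + 2·t_prop = 58·4.73846 + 2·12428.6 = 25130 μs.

25130 μs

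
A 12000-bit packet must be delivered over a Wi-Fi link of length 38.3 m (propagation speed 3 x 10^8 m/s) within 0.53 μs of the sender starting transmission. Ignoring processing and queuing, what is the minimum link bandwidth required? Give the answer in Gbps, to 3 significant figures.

Propagation delay = 38.3 / 300000000 = 0.127667 μs.
Transmission budget = 0.53 − 0.127667 = 0.402333 μs.
R ≥ L / t_tx = 12000 bits / 4.02333e-07 s = 29.8 Gbps.

29.8 Gbps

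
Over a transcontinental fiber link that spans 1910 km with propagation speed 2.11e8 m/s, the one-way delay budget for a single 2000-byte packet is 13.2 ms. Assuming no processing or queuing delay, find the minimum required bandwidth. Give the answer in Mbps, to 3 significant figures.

3.86 Mbps

L = 16000 bits.
Propagation delay = 1910000 / 211000000 = 9.05213 ms.
Transmission budget = 13.2 − 9.05213 = 4.14787 ms.
R ≥ L / t_tx = 16000 bits / 0.00414787 s = 3.86 Mbps.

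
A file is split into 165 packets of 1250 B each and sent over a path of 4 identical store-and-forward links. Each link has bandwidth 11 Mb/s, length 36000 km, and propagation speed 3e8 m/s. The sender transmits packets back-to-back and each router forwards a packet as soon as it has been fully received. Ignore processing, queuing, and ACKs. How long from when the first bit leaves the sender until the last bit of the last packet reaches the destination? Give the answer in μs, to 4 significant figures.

Per-hop transmission t_tx = L/R = 10000/11000000 = 909.091 μs.
Per-hop propagation t_prop = 36000000/300000000 = 120000 μs.
Pipeline fill: first packet needs 4·t_tx to clear all hops; remaining 164 packets each add one t_tx.
Total = (4+165-1)·t_tx + 4·t_prop = 168·909.091 + 4·120000 = 632700 μs.

632700 μs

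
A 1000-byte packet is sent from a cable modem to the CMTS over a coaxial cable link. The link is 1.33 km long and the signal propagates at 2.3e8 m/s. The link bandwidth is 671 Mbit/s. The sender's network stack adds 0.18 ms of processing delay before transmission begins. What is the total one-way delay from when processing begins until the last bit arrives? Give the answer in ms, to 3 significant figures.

0.198 ms

L = 1000 × 8 = 8000 bits.
Transmission delay = L/R = 8000 / 671000000 = 0.0119225 ms.
Propagation delay = d/s = 1330 m / 2.3e+08 m/s = 0.00578261 ms.
Plus processing delay 0.18 ms = 0.18 ms.
Total = 0.198 ms.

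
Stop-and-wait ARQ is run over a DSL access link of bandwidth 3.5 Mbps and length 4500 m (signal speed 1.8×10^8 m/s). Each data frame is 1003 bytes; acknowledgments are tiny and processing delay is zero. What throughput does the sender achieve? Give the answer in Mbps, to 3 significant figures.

t_tx = L/R = 8024/3500000 = 0.00229257 s.
t_prop = 4500/180000000 = 2.5e-05 s; RTT = 5e-05 s.
Cycle = t_tx + RTT = 0.00234257 s.
Throughput = L / cycle = 8024 / 0.00234257 = 3.43 Mbps.

3.43 Mbps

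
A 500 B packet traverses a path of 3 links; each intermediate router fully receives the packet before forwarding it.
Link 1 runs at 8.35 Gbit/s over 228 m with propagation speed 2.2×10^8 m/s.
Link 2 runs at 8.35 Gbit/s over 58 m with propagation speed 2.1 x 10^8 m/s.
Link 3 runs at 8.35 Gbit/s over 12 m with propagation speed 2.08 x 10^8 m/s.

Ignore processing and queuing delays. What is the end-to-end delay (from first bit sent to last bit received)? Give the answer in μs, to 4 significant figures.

2.807 μs

L = 500 × 8 = 4000 bits.
Transmission delay per hop = L/R = 4000/8350000000 = 0.479042 μs; 3 hops → 1.43713 μs.
Propagation delays (d/s per hop): 1.03636, 0.27619, 0.0576923 μs; sum = 1.37025 μs.
End-to-end = 2.807 μs.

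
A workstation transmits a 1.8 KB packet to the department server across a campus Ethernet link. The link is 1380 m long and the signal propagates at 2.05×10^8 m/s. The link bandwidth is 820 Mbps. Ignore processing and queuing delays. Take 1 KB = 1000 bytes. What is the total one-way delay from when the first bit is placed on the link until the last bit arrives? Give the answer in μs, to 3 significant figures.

L = 14400 bits.
Transmission delay = L/R = 14400 / 820000000 = 17.561 μs.
Propagation delay = d/s = 1380 m / 2.05e+08 m/s = 6.73171 μs.
Total = 24.3 μs.

24.3 μs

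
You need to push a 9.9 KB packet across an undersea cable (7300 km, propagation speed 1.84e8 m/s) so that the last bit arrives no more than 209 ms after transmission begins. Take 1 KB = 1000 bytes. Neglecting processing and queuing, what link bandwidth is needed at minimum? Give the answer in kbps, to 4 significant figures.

467.7 kbps

L = 79200 bits.
Propagation delay = 7300000 / 184000000 = 39.6739 ms.
Transmission budget = 209 − 39.6739 = 169.326 ms.
R ≥ L / t_tx = 79200 bits / 0.169326 s = 467.7 kbps.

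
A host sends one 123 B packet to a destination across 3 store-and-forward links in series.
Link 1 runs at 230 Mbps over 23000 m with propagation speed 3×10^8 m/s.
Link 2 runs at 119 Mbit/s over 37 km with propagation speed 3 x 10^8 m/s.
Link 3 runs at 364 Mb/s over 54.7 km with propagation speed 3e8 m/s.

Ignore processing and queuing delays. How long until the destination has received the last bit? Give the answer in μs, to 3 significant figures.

398 μs

L = 123 × 8 = 984 bits.
Transmission delays (L/R per hop): 4.27826, 8.26891, 2.7033 μs; sum = 15.2505 μs.
Propagation delays (d/s per hop): 76.6667, 123.333, 182.333 μs; sum = 382.333 μs.
End-to-end = 398 μs.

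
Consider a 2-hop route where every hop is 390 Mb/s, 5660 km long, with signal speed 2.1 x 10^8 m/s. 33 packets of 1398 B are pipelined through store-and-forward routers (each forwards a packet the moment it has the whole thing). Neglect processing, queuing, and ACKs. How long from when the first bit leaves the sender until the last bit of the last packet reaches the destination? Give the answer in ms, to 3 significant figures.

54.9 ms

Per-hop transmission t_tx = L/R = 11184/390000000 = 0.0286769 ms.
Per-hop propagation t_prop = 5660000/210000000 = 26.9524 ms.
Pipeline fill: first packet needs 2·t_tx to clear all hops; remaining 32 packets each add one t_tx.
Total = (2+33-1)·t_tx + 2·t_prop = 34·0.0286769 + 2·26.9524 = 54.9 ms.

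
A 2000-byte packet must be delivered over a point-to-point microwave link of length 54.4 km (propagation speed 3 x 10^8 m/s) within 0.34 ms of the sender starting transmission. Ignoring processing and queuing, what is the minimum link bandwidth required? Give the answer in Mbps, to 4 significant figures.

L = 16000 bits.
Propagation delay = 54400 / 300000000 = 0.181333 ms.
Transmission budget = 0.34 − 0.181333 = 0.158667 ms.
R ≥ L / t_tx = 16000 bits / 0.000158667 s = 100.8 Mbps.

100.8 Mbps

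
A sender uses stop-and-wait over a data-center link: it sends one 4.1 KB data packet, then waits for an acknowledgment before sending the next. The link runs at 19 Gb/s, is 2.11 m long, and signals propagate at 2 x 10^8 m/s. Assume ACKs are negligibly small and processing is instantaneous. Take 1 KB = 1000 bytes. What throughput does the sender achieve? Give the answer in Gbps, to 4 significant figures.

18.77 Gbps

t_tx = L/R = 32800/19000000000 = 1.72632e-06 s.
t_prop = 2.11/200000000 = 1.055e-08 s; RTT = 2.11e-08 s.
Cycle = t_tx + RTT = 1.74742e-06 s.
Throughput = L / cycle = 32800 / 1.74742e-06 = 18.77 Gbps.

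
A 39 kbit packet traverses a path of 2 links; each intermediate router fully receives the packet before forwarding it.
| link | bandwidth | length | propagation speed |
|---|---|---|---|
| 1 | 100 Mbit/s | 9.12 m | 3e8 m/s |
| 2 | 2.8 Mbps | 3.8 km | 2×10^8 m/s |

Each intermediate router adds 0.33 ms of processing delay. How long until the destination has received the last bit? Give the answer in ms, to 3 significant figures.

L = 39000 bits.
Transmission delays (L/R per hop): 0.39, 13.9286 ms; sum = 14.3186 ms.
Propagation delays (d/s per hop): 3.04e-05, 0.019 ms; sum = 0.0190304 ms.
Processing at 1 router(s): 1 × 0.33 ms = 0.33 ms.
End-to-end = 14.7 ms.

14.7 ms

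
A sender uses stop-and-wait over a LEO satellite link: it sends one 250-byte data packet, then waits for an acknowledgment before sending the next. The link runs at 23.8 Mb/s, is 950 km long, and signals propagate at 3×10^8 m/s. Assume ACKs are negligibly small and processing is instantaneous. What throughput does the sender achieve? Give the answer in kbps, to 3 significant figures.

312 kbps

t_tx = L/R = 2000/23800000 = 8.40336e-05 s.
t_prop = 950000/300000000 = 0.00316667 s; RTT = 0.00633333 s.
Cycle = t_tx + RTT = 0.00641737 s.
Throughput = L / cycle = 2000 / 0.00641737 = 312 kbps.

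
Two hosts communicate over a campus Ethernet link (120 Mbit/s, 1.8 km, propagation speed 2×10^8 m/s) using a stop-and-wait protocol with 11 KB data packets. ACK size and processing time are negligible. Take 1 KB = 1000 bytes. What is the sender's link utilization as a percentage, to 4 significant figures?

97.60 %

t_tx = L/R = 88000/120000000 = 0.000733333 s.
t_prop = 1800/200000000 = 9e-06 s; RTT = 1.8e-05 s.
Cycle = t_tx + RTT = 0.000751333 s.
Utilization = t_tx / cycle = 0.000733333/0.000751333 = 97.60 %.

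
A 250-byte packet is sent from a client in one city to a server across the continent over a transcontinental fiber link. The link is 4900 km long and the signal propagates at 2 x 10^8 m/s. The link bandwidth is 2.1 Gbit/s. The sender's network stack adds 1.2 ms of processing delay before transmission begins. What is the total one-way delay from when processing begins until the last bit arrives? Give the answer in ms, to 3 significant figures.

L = 250 × 8 = 2000 bits.
Transmission delay = L/R = 2000 / 2100000000 = 0.000952381 ms.
Propagation delay = d/s = 4900000 m / 200000000 m/s = 24.5 ms.
Plus processing delay 1.2 ms = 1.2 ms.
Total = 25.7 ms.

25.7 ms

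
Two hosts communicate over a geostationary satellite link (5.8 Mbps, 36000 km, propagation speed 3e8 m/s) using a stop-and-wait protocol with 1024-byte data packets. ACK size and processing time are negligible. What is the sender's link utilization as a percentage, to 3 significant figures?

t_tx = L/R = 8192/5800000 = 0.00141241 s.
t_prop = 36000000/300000000 = 0.12 s; RTT = 0.24 s.
Cycle = t_tx + RTT = 0.241412 s.
Utilization = t_tx / cycle = 0.00141241/0.241412 = 0.585 %.

0.585 %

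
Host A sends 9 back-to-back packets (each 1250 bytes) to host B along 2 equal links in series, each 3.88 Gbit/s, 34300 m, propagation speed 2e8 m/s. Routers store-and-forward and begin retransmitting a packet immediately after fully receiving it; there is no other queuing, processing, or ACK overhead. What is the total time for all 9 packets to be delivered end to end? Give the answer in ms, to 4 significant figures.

0.3688 ms

Per-hop transmission t_tx = L/R = 10000/3880000000 = 0.00257732 ms.
Per-hop propagation t_prop = 34300/200000000 = 0.1715 ms.
Pipeline fill: first packet needs 2·t_tx to clear all hops; remaining 8 packets each add one t_tx.
Total = (2+9-1)·t_tx + 2·t_prop = 10·0.00257732 + 2·0.1715 = 0.3688 ms.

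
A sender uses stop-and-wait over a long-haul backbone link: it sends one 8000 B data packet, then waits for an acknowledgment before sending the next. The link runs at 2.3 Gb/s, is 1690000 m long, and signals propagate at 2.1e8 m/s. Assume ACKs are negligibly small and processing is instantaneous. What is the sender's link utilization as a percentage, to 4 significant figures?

0.1726 %

t_tx = L/R = 64000/2300000000 = 2.78261e-05 s.
t_prop = 1690000/210000000 = 0.00804762 s; RTT = 0.0160952 s.
Cycle = t_tx + RTT = 0.0161231 s.
Utilization = t_tx / cycle = 2.78261e-05/0.0161231 = 0.1726 %.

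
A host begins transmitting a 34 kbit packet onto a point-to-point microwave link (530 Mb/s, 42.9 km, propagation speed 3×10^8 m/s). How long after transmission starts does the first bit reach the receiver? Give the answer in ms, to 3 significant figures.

0.143 ms

First bit experiences only propagation delay: d/s = 42900/300000000 = 0.143 ms.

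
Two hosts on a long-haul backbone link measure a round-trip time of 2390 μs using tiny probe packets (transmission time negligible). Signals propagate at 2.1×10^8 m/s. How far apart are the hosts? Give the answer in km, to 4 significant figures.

One-way propagation = RTT/2 = 1195 μs.
d = s × t = 210000000 × 0.001195 = 251.0 km.

251.0 km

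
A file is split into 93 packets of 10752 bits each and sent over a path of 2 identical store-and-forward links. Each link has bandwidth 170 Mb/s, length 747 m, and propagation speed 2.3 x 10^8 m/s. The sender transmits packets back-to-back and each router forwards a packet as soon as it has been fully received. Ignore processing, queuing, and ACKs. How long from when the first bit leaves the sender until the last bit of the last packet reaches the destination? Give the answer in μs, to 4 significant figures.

Per-hop transmission t_tx = L/R = 10752/170000000 = 63.2471 μs.
Per-hop propagation t_prop = 747/2.3e+08 = 3.24783 μs.
Pipeline fill: first packet needs 2·t_tx to clear all hops; remaining 92 packets each add one t_tx.
Total = (2+93-1)·t_tx + 2·t_prop = 94·63.2471 + 2·3.24783 = 5952 μs.

5952 μs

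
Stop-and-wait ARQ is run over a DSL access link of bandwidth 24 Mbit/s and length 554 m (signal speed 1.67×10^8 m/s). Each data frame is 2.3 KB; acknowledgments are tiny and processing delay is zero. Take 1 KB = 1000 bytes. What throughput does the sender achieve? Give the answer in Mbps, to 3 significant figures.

t_tx = L/R = 18400/24000000 = 0.000766667 s.
t_prop = 554/167000000 = 3.31737e-06 s; RTT = 6.63473e-06 s.
Cycle = t_tx + RTT = 0.000773301 s.
Throughput = L / cycle = 18400 / 0.000773301 = 23.8 Mbps.

23.8 Mbps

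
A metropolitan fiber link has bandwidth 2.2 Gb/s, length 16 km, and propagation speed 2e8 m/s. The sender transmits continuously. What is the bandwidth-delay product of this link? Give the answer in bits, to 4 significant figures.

Propagation delay = 16000 / 200000000 = 8e-05 s.
BDP = R × t_prop = 2200000000 × 8e-05 = 176000 bits.

176000 bits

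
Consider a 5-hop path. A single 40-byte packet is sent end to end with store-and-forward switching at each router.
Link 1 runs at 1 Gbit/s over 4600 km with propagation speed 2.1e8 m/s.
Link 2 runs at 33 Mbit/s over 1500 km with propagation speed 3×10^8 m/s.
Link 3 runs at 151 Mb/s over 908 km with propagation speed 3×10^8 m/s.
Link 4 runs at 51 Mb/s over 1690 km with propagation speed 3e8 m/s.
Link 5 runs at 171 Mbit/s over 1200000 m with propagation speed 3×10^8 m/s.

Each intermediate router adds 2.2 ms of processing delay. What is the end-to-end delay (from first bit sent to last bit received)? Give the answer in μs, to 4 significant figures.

L = 40 × 8 = 320 bits.
Transmission delays (L/R per hop): 0.32, 9.69697, 2.11921, 6.27451, 1.87135 μs; sum = 20.282 μs.
Propagation delays (d/s per hop): 21904.8, 5000, 3026.67, 5633.33, 4000 μs; sum = 39564.8 μs.
Processing at 4 router(s): 4 × 2.2 ms = 8800 μs.
End-to-end = 48390 μs.

48390 μs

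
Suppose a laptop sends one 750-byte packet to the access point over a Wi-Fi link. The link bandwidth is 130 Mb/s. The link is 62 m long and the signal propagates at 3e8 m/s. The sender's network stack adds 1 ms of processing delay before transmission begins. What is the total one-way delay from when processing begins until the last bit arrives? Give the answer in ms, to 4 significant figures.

1.046 ms

L = 750 × 8 = 6000 bits.
Transmission delay = L/R = 6000 / 130000000 = 0.0461538 ms.
Propagation delay = d/s = 62 m / 300000000 m/s = 0.000206667 ms.
Plus processing delay 1 ms = 1 ms.
Total = 1.046 ms.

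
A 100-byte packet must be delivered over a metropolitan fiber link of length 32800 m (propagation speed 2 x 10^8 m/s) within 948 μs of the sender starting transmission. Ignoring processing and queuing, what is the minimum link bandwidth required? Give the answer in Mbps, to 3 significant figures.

1.02 Mbps

L = 800 bits.
Propagation delay = 32800 / 200000000 = 164 μs.
Transmission budget = 948 − 164 = 784 μs.
R ≥ L / t_tx = 800 bits / 0.000784 s = 1.02 Mbps.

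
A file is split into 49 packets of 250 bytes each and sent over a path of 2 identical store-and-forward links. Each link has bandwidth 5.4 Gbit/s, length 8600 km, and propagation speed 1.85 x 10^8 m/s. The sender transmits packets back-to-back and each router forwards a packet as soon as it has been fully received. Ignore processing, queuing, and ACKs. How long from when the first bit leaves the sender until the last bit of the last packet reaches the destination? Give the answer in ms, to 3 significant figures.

93.0 ms

Per-hop transmission t_tx = L/R = 2000/5400000000 = 0.00037037 ms.
Per-hop propagation t_prop = 8600000/185000000 = 46.4865 ms.
Pipeline fill: first packet needs 2·t_tx to clear all hops; remaining 48 packets each add one t_tx.
Total = (2+49-1)·t_tx + 2·t_prop = 50·0.00037037 + 2·46.4865 = 93.0 ms.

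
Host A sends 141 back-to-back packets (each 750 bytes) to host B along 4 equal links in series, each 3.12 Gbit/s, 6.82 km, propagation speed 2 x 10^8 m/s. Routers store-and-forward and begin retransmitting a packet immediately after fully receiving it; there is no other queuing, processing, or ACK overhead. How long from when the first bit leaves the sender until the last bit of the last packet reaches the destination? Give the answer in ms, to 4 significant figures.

Per-hop transmission t_tx = L/R = 6000/3120000000 = 0.00192308 ms.
Per-hop propagation t_prop = 6820/200000000 = 0.0341 ms.
Pipeline fill: first packet needs 4·t_tx to clear all hops; remaining 140 packets each add one t_tx.
Total = (4+141-1)·t_tx + 4·t_prop = 144·0.00192308 + 4·0.0341 = 0.4133 ms.

0.4133 ms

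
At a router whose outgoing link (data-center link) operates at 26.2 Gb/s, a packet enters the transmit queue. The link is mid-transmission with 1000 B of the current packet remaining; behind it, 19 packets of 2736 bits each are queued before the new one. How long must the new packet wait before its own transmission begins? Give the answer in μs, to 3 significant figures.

2.29 μs

Each queued packet: L/R = 2736/26200000000 = 0.104427 μs.
19 queued → 1.98412 μs.
Plus remaining 8000 bits of current packet: 0.305344 μs.
Queuing delay = 2.29 μs.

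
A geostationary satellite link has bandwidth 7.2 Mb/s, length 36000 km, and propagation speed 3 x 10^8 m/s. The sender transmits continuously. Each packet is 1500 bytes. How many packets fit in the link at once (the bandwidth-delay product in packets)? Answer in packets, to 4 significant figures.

Propagation delay = 36000000 / 300000000 = 0.12 s.
BDP = R × t_prop = 7200000 × 0.12 = 864000 bits.
In packets of 12000 bits: 72.00 packets.

72.00 packets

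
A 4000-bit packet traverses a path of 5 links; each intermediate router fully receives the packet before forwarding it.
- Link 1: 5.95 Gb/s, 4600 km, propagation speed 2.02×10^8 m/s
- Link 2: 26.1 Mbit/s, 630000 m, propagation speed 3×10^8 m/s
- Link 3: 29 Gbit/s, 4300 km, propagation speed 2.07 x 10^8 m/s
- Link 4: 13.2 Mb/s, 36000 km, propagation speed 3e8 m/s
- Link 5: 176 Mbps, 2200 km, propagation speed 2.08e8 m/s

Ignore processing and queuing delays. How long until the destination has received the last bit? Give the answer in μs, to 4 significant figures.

176700 μs

Transmission delays (L/R per hop): 0.672269, 153.257, 0.137931, 303.03, 22.7273 μs; sum = 479.824 μs.
Propagation delays (d/s per hop): 22772.3, 2100, 20772.9, 120000, 10576.9 μs; sum = 176222 μs.
End-to-end = 176700 μs.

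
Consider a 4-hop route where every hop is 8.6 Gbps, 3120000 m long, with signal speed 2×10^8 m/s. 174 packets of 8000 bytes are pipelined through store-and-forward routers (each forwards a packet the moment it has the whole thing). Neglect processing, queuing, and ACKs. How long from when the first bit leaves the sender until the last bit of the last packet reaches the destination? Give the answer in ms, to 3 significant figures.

Per-hop transmission t_tx = L/R = 64000/8600000000 = 0.00744186 ms.
Per-hop propagation t_prop = 3120000/200000000 = 15.6 ms.
Pipeline fill: first packet needs 4·t_tx to clear all hops; remaining 173 packets each add one t_tx.
Total = (4+174-1)·t_tx + 4·t_prop = 177·0.00744186 + 4·15.6 = 63.7 ms.

63.7 ms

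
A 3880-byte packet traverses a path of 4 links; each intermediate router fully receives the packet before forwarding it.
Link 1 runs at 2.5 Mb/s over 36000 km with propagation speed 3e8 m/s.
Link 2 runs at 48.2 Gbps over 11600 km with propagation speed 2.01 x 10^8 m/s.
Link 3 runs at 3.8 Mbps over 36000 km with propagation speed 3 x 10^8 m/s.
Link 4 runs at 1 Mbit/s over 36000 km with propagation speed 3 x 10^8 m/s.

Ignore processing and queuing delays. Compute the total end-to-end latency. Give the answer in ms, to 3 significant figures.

469 ms

L = 3880 × 8 = 31040 bits.
Transmission delays (L/R per hop): 12.416, 0.000643983, 8.16842, 31.04 ms; sum = 51.6251 ms.
Propagation delays (d/s per hop): 120, 57.7114, 120, 120 ms; sum = 417.711 ms.
End-to-end = 469 ms.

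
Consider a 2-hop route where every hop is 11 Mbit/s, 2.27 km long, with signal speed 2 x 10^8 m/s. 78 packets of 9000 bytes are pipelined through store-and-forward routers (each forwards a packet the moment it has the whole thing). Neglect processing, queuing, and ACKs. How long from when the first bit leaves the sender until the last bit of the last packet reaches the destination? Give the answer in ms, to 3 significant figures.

Per-hop transmission t_tx = L/R = 72000/11000000 = 6.54545 ms.
Per-hop propagation t_prop = 2270/200000000 = 0.01135 ms.
Pipeline fill: first packet needs 2·t_tx to clear all hops; remaining 77 packets each add one t_tx.
Total = (2+78-1)·t_tx + 2·t_prop = 79·6.54545 + 2·0.01135 = 517 ms.

517 ms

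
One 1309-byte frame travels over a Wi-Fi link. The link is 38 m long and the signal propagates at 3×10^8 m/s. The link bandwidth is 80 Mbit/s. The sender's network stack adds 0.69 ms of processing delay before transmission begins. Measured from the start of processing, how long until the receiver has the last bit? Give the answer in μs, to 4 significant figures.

821.0 μs

L = 1309 × 8 = 10472 bits.
Transmission delay = L/R = 10472 / 80000000 = 130.9 μs.
Propagation delay = d/s = 38 m / 300000000 m/s = 0.126667 μs.
Plus processing delay 0.69 ms = 690 μs.
Total = 821.0 μs.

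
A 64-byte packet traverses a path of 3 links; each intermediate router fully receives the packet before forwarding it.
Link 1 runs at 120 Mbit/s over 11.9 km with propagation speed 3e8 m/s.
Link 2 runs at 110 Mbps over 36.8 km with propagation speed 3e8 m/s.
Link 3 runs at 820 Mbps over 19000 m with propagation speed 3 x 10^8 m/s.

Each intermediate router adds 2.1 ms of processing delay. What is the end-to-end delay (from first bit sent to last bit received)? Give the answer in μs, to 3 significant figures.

4440 μs

L = 64 × 8 = 512 bits.
Transmission delays (L/R per hop): 4.26667, 4.65455, 0.62439 μs; sum = 9.5456 μs.
Propagation delays (d/s per hop): 39.6667, 122.667, 63.3333 μs; sum = 225.667 μs.
Processing at 2 router(s): 2 × 2.1 ms = 4200 μs.
End-to-end = 4440 μs.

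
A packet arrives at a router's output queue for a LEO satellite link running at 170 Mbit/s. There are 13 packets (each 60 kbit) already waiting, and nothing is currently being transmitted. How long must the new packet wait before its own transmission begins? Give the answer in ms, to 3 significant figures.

4.59 ms

Each queued packet: L/R = 60000/170000000 = 0.352941 ms.
13 queued → 4.58824 ms.
Queuing delay = 4.59 ms.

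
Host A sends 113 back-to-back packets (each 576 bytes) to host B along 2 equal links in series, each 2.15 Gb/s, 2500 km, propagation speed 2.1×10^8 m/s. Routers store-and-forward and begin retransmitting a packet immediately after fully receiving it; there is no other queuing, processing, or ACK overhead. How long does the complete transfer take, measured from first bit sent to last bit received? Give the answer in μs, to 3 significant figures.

Per-hop transmission t_tx = L/R = 4608/2150000000 = 2.14326 μs.
Per-hop propagation t_prop = 2500000/210000000 = 11904.8 μs.
Pipeline fill: first packet needs 2·t_tx to clear all hops; remaining 112 packets each add one t_tx.
Total = (2+113-1)·t_tx + 2·t_prop = 114·2.14326 + 2·11904.8 = 24100 μs.

24100 μs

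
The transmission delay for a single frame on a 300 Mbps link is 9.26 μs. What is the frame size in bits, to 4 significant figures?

L = R × t_tx = 300000000 b/s × 9.26e-06 s = 2778 bits.

2778 bits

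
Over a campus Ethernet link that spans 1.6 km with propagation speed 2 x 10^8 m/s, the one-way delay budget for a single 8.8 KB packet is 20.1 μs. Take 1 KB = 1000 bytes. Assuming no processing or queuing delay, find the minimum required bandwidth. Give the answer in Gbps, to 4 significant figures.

5.818 Gbps

L = 70400 bits.
Propagation delay = 1600 / 200000000 = 8 μs.
Transmission budget = 20.1 − 8 = 12.1 μs.
R ≥ L / t_tx = 70400 bits / 1.21e-05 s = 5.818 Gbps.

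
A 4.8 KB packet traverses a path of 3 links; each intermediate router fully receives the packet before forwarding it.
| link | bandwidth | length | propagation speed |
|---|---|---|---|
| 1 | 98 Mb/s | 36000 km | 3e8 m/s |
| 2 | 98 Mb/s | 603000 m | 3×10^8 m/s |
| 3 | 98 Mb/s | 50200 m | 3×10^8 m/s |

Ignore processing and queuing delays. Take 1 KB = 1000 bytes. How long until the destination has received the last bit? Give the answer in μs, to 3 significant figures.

123000 μs

L = 38400 bits.
Transmission delay per hop = L/R = 38400/98000000 = 391.837 μs; 3 hops → 1175.51 μs.
Propagation delays (d/s per hop): 120000, 2010, 167.333 μs; sum = 122177 μs.
End-to-end = 123000 μs.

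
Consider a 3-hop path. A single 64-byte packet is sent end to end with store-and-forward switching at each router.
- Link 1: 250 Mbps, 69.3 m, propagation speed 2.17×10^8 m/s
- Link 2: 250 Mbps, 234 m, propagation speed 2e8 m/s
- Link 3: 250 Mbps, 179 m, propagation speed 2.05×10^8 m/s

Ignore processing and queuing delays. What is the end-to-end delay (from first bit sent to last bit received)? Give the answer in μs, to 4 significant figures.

L = 64 × 8 = 512 bits.
Transmission delay per hop = L/R = 512/250000000 = 2.048 μs; 3 hops → 6.144 μs.
Propagation delays (d/s per hop): 0.319355, 1.17, 0.873171 μs; sum = 2.36253 μs.
End-to-end = 8.507 μs.

8.507 μs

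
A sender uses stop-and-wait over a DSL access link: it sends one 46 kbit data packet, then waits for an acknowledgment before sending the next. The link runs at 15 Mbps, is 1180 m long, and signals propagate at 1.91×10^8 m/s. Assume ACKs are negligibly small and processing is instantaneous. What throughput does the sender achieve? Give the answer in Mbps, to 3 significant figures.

14.9 Mbps

t_tx = L/R = 46000/15000000 = 0.00306667 s.
t_prop = 1180/191000000 = 6.17801e-06 s; RTT = 1.2356e-05 s.
Cycle = t_tx + RTT = 0.00307902 s.
Throughput = L / cycle = 46000 / 0.00307902 = 14.9 Mbps.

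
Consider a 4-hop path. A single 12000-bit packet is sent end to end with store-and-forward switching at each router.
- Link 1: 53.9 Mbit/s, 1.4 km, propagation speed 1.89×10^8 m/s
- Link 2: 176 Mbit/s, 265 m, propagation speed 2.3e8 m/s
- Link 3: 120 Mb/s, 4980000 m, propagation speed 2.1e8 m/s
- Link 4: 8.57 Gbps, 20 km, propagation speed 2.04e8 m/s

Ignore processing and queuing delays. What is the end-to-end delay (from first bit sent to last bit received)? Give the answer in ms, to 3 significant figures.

Transmission delays (L/R per hop): 0.222635, 0.0681818, 0.1, 0.00140023 ms; sum = 0.392217 ms.
Propagation delays (d/s per hop): 0.00740741, 0.00115217, 23.7143, 0.0980392 ms; sum = 23.8209 ms.
End-to-end = 24.2 ms.

24.2 ms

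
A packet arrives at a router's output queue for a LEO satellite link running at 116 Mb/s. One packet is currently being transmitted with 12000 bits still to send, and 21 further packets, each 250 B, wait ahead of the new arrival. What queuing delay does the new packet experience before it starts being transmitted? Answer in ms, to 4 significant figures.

Each queued packet: L/R = 2000/116000000 = 0.0172414 ms.
21 queued → 0.362069 ms.
Plus remaining 12000 bits of current packet: 0.103448 ms.
Queuing delay = 0.4655 ms.

0.4655 ms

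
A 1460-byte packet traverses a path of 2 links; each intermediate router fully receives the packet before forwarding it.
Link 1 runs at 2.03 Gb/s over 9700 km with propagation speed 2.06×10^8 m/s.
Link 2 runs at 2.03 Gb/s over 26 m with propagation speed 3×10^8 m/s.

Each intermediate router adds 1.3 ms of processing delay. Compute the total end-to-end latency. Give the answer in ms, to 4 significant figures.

L = 1460 × 8 = 11680 bits.
Transmission delay per hop = L/R = 11680/2.03e+09 = 0.00575369 ms; 2 hops → 0.0115074 ms.
Propagation delays (d/s per hop): 47.0874, 8.66667e-05 ms; sum = 47.0875 ms.
Processing at 1 router(s): 1 × 1.3 ms = 1.3 ms.
End-to-end = 48.40 ms.

48.40 ms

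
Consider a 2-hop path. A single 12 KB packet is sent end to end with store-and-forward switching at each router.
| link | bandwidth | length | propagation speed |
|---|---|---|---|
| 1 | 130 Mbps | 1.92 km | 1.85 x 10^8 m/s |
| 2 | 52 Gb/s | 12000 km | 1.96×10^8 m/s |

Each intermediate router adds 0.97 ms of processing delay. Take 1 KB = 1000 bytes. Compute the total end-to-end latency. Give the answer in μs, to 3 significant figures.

62900 μs

L = 96000 bits.
Transmission delays (L/R per hop): 738.462, 1.84615 μs; sum = 740.308 μs.
Propagation delays (d/s per hop): 10.3784, 61224.5 μs; sum = 61234.9 μs.
Processing at 1 router(s): 1 × 0.97 ms = 970 μs.
End-to-end = 62900 μs.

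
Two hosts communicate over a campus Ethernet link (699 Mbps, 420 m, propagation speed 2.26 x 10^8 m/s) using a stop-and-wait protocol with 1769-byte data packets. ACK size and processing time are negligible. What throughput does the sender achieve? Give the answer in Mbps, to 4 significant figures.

590.6 Mbps

t_tx = L/R = 14152/699000000 = 2.02461e-05 s.
t_prop = 420/2.26e+08 = 1.85841e-06 s; RTT = 3.71681e-06 s.
Cycle = t_tx + RTT = 2.39629e-05 s.
Throughput = L / cycle = 14152 / 2.39629e-05 = 590.6 Mbps.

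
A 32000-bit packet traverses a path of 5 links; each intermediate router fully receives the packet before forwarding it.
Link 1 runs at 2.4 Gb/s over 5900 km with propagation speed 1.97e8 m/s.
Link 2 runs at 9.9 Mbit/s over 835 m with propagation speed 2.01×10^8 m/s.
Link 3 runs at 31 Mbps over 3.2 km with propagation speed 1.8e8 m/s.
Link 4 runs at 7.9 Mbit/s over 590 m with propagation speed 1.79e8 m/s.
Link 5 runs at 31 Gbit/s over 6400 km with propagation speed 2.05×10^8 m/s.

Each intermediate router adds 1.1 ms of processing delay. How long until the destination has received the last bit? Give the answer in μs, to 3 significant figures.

73900 μs

Transmission delays (L/R per hop): 13.3333, 3232.32, 1032.26, 4050.63, 1.03226 μs; sum = 8329.58 μs.
Propagation delays (d/s per hop): 29949.2, 4.15423, 17.7778, 3.29609, 31219.5 μs; sum = 61194 μs.
Processing at 4 router(s): 4 × 1.1 ms = 4400 μs.
End-to-end = 73900 μs.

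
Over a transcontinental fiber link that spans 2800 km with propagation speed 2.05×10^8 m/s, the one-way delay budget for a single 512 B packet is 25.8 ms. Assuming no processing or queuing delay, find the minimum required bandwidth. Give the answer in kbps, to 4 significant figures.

L = 4096 bits.
Propagation delay = 2800000 / 2.05e+08 = 13.6585 ms.
Transmission budget = 25.8 − 13.6585 = 12.1415 ms.
R ≥ L / t_tx = 4096 bits / 0.0121415 s = 337.4 kbps.

337.4 kbps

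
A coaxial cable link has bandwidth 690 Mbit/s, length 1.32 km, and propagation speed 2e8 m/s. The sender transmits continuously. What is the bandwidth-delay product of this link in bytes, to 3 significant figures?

Propagation delay = 1320 / 200000000 = 6.6e-06 s.
BDP = R × t_prop = 690000000 × 6.6e-06 = 4554 bits.
In bytes: 4554/8 = 569 bytes.

569 bytes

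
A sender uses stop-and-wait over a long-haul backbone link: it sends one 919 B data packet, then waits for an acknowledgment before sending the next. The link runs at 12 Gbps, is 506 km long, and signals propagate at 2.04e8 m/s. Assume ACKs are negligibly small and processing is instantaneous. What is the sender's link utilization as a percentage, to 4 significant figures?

0.01235 %

t_tx = L/R = 7352/12000000000 = 6.12667e-07 s.
t_prop = 506000/204000000 = 0.00248039 s; RTT = 0.00496078 s.
Cycle = t_tx + RTT = 0.0049614 s.
Utilization = t_tx / cycle = 6.12667e-07/0.0049614 = 0.01235 %.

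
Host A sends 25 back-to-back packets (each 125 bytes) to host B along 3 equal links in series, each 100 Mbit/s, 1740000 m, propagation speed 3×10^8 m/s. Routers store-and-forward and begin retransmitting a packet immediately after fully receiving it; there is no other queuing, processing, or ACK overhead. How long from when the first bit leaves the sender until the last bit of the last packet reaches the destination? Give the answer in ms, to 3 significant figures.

Per-hop transmission t_tx = L/R = 1000/100000000 = 0.01 ms.
Per-hop propagation t_prop = 1740000/300000000 = 5.8 ms.
Pipeline fill: first packet needs 3·t_tx to clear all hops; remaining 24 packets each add one t_tx.
Total = (3+25-1)·t_tx + 3·t_prop = 27·0.01 + 3·5.8 = 17.7 ms.

17.7 ms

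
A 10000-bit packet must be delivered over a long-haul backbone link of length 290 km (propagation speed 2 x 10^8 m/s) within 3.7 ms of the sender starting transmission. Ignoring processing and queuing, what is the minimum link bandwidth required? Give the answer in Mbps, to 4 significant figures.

4.444 Mbps

Propagation delay = 290000 / 200000000 = 1.45 ms.
Transmission budget = 3.7 − 1.45 = 2.25 ms.
R ≥ L / t_tx = 10000 bits / 0.00225 s = 4.444 Mbps.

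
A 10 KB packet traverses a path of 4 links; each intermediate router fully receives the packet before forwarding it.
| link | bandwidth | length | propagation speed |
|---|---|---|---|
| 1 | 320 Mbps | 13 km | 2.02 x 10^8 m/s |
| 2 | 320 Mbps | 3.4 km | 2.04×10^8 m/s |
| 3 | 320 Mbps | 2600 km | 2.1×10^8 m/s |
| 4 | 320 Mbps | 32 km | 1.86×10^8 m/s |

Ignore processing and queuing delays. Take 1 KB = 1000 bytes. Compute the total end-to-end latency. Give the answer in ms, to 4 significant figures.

L = 80000 bits.
Transmission delay per hop = L/R = 80000/320000000 = 0.25 ms; 4 hops → 1 ms.
Propagation delays (d/s per hop): 0.0643564, 0.0166667, 12.381, 0.172043 ms; sum = 12.634 ms.
End-to-end = 13.63 ms.

13.63 ms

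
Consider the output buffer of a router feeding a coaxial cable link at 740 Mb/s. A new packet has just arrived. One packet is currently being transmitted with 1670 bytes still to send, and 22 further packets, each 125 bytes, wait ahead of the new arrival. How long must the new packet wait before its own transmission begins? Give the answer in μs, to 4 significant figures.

47.78 μs

Each queued packet: L/R = 1000/740000000 = 1.35135 μs.
22 queued → 29.7297 μs.
Plus remaining 13360 bits of current packet: 18.0541 μs.
Queuing delay = 47.78 μs.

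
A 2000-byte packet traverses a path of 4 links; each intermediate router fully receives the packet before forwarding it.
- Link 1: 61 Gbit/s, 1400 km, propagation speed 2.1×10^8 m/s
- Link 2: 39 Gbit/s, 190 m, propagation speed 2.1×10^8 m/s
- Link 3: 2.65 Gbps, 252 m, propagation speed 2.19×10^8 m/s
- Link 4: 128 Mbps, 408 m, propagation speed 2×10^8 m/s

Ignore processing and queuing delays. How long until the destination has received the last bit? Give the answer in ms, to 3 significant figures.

6.80 ms

L = 2000 × 8 = 16000 bits.
Transmission delays (L/R per hop): 0.000262295, 0.000410256, 0.00603774, 0.125 ms; sum = 0.13171 ms.
Propagation delays (d/s per hop): 6.66667, 0.000904762, 0.00115068, 0.00204 ms; sum = 6.67076 ms.
End-to-end = 6.80 ms.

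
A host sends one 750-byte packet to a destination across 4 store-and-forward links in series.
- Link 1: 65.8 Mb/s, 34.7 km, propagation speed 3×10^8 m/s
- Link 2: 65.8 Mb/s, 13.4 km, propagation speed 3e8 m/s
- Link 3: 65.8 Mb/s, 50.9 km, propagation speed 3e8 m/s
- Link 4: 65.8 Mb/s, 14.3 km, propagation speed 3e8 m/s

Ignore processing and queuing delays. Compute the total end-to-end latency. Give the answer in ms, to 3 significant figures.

0.742 ms

L = 750 × 8 = 6000 bits.
Transmission delay per hop = L/R = 6000/65800000 = 0.0911854 ms; 4 hops → 0.364742 ms.
Propagation delays (d/s per hop): 0.115667, 0.0446667, 0.169667, 0.0476667 ms; sum = 0.377667 ms.
End-to-end = 0.742 ms.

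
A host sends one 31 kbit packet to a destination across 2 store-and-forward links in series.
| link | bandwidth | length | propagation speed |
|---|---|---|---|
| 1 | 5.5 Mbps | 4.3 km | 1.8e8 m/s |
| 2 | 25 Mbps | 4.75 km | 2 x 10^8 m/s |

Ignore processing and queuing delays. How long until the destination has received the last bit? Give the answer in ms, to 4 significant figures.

6.924 ms

L = 31000 bits.
Transmission delays (L/R per hop): 5.63636, 1.24 ms; sum = 6.87636 ms.
Propagation delays (d/s per hop): 0.0238889, 0.02375 ms; sum = 0.0476389 ms.
End-to-end = 6.924 ms.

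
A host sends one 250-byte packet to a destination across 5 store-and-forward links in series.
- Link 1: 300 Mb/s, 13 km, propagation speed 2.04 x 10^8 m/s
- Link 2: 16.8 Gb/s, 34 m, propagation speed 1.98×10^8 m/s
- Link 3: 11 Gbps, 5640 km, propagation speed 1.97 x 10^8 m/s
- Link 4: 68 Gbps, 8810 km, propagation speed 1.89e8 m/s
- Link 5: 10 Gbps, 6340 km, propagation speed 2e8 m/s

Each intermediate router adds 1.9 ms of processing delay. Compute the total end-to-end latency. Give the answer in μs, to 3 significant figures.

115000 μs

L = 250 × 8 = 2000 bits.
Transmission delays (L/R per hop): 6.66667, 0.119048, 0.181818, 0.0294118, 0.2 μs; sum = 7.19694 μs.
Propagation delays (d/s per hop): 63.7255, 0.171717, 28629.4, 46613.8, 31700 μs; sum = 107007 μs.
Processing at 4 router(s): 4 × 1.9 ms = 7600 μs.
End-to-end = 115000 μs.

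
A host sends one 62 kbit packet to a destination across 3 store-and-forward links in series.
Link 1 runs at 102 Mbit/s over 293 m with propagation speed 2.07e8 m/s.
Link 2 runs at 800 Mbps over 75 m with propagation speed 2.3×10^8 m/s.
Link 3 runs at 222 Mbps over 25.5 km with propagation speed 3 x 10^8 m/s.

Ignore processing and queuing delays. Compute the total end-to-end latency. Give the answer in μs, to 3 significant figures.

1050 μs

L = 62000 bits.
Transmission delays (L/R per hop): 607.843, 77.5, 279.279 μs; sum = 964.622 μs.
Propagation delays (d/s per hop): 1.41546, 0.326087, 85 μs; sum = 86.7415 μs.
End-to-end = 1050 μs.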